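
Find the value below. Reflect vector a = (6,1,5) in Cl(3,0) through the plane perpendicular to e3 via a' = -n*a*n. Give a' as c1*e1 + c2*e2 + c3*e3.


Reflection formula: a' = -n*a*n, with n = e3 (unit vector, n^2 = 1).
For reflection through hyperplane perp to e3:
The component along e3 flips sign, others stay.
a = (6, 1, 5)
a' = (6, 1, -5)
a' = 6*e1 + 1*e2 - 5*e3


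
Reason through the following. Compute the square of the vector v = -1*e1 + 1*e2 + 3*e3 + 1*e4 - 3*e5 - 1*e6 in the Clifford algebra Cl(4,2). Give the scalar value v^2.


v^2 = sum of c_i^2 * e_i^2
Positive signature terms (e_i^2 = +1): (-1)^2 + 1^2 + 3^2 + 1^2 = 12
Negative signature terms (e_j^2 = -1): (-3)^2 + (-1)^2 = 10
v^2 = 12 - 10 = 2


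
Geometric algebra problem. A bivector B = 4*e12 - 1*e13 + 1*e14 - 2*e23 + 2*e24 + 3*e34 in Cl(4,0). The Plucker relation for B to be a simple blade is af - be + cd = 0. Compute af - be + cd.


Plucker relation: af - be + cd
a*f = 4*3 = 12
b*e = (-1)*2 = -2
c*d = 1*(-2) = -2
af - be + cd = 12 - (-2) + (-2)
= 12


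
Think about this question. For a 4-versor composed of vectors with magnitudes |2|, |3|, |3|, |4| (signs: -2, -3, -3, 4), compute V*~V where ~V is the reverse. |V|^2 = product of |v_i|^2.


Each vector v_i has |v_i|^2 = s_i^2
Squared scales: (-2)^2 = 4, (-3)^2 = 9, (-3)^2 = 9, 4^2 = 16
|V|^2 = 4 * 9 * 9 * 16
= 5184


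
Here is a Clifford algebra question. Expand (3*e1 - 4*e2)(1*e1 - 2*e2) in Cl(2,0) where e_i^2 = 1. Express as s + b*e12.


Expand: (3*e1 - 4*e2)(1*e1 - 2*e2)
= 3*1*e1e1 + 3*(-2)*e1e2 + (-4)*1*e2e1 + (-4)*(-2)*e2e2
Using e1^2 = e2^2 = 1, e2e1 = -e1e2:
Scalar part s = 3*1 + (-4)*(-2) = 3 + 8 = 11
Bivector part b = 3*(-2) - (-4)*1 = -6 - (-4) = -2
uv = 11 - 2*e12


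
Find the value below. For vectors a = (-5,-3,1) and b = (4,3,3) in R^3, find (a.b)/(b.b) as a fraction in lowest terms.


Projection coefficient = (a . b) / (b . b)
a . b = (-5)*4 + (-3)*3 + 1*3
= -20 + (-9) + 3 = -26
b . b = 4^2 + 3^2 + 3^2
= 16 + 9 + 9 = 34
Coefficient = -26/34
In lowest terms: -13/17


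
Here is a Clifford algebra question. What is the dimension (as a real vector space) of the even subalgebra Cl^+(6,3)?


Even subalgebra dimension = 2^(n-1)
n = 6 + 3 = 9
2^(9 - 1) = 2^8 = 256
Verification: sum of C(9,k) for even k = 1 + 36 + 126 + 84 + 9 = 256
Result = 256


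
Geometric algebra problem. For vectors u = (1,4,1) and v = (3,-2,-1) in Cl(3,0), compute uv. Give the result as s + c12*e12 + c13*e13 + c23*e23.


In Cl(3,0): e_i^2 = 1, e_ie_j = -e_je_i for i != j.
Scalar part = u . v = 1*3 + 4*(-2) + 1*(-1)
= 3 + (-8) + (-1) = -6
e12 coeff = 1*(-2) - 4*3 = -2 - 12 = -14
e13 coeff = 1*(-1) - 1*3 = -1 - 3 = -4
e23 coeff = 4*(-1) - 1*(-2) = -4 - (-2) = -2
uv = -6 - 14*e12 - 4*e13 - 2*e23


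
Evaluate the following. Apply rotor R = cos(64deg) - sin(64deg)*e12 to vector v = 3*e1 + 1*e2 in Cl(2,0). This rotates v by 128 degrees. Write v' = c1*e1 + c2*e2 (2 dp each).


Rotor R = cos(64deg) - sin(64deg)*e12
Rotation angle theta = 2 * 64 = 128 degrees
v' = R*v*~R rotates v by theta.
cos(128deg) = -0.6157, sin(128deg) = 0.7880
v'_1 = 3*cos(128deg) - 1*sin(128deg)
= 3*(-0.6157) - 1*0.7880
= -2.63
v'_2 = 3*sin(128deg) + 1*cos(128deg)
= 3*0.7880 + 1*(-0.6157)
= 1.75
v' = -2.63*e1 + 1.75*e2


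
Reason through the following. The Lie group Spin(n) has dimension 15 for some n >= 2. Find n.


dim Spin(n) = dim so(n) = n(n-1)/2.
Solve n(n-1)/2 = 15, i.e. n^2 - n - 30 = 0.
Discriminant = 1 + 8*15 = 121
n = (1 + sqrt(121))/2 = (1 + 11)/2 = 6


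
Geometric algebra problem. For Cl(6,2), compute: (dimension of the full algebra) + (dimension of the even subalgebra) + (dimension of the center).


n = 6 + 2 = 8
Total dim = 2^8 = 256
Even subalgebra dim = 2^7 = 128
n is even, so center dim = 1
Sum = 256 + 128 + 1 = 385


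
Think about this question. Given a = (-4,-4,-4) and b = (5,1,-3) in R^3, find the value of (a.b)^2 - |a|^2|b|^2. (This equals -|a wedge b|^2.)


a . b = (-4)*5 + (-4)*1 + (-4)*(-3)
= -20 + (-4) + 12 = -12
|a|^2 = (-4)^2 + (-4)^2 + (-4)^2 = 48
|b|^2 = 5^2 + 1^2 + (-3)^2 = 35
(a.b)^2 = (-12)^2 = 144
|a|^2 * |b|^2 = 48 * 35 = 1680
Result = 144 - 1680 = -1536


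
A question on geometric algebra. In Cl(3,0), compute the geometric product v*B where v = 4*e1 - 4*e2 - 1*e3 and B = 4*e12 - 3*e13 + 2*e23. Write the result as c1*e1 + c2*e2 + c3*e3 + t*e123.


vB has grade-1 (vector) and grade-3 (trivector) parts: vB = (v _| B) + (v ^ B).
Vector part <vB>_1:
  e1: -v2*b12 - v3*b13 = -(-4)*(4) - (-1)*(-3) = 13
  e2: v1*b12 - v3*b23 = (4)*(4) - (-1)*(2) = 18
  e3: v1*b13 + v2*b23 = (4)*(-3) + (-4)*(2) = -20
Trivector part <vB>_3:
  e123: v1*b23 - v2*b13 + v3*b12 = (4)*(2) - (-4)*(-3) + (-1)*(4) = -8
vB = 13*e1 + 18*e2 - 20*e3 - 8*e123


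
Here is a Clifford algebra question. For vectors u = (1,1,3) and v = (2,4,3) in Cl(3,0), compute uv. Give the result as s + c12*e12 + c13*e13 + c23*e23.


In Cl(3,0): e_i^2 = 1, e_ie_j = -e_je_i for i != j.
Scalar part = u . v = 1*2 + 1*4 + 3*3
= 2 + 4 + 9 = 15
e12 coeff = 1*4 - 1*2 = 4 - 2 = 2
e13 coeff = 1*3 - 3*2 = 3 - 6 = -3
e23 coeff = 1*3 - 3*4 = 3 - 12 = -9
uv = 15 + 2*e12 - 3*e13 - 9*e23


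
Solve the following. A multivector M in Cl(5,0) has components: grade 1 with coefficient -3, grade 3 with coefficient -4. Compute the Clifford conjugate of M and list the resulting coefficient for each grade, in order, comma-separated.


Clifford conjugate sign for grade k: (-1)^(k(k+1)/2)
Grade 1: (-1)^(1*2/2) = (-1)^1 = -1, coeff -3 -> 3
Grade 3: (-1)^(3*4/2) = (-1)^6 = 1, coeff -4 -> -4
Conjugated coefficients: 3, -4


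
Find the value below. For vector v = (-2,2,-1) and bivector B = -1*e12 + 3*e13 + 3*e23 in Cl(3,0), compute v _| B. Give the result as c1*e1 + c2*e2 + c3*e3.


Left contraction v _| B = <vB>_1 (grade-1 part of the geometric product vB).
Using e1_|e12 = e2, e2_|e12 = -e1, e1_|e13 = e3, e3_|e13 = -e1, e2_|e23 = e3, e3_|e23 = -e2:
e1 coeff: -v2*b12 - v3*b13 = -(2)*(-1) - (-1)*(3) = 5
e2 coeff: v1*b12 - v3*b23 = (-2)*(-1) - (-1)*(3) = 5
e3 coeff: v1*b13 + v2*b23 = (-2)*(3) + (2)*(3) = 0
v _| B = 5*e1 + 5*e2 + 0*e3


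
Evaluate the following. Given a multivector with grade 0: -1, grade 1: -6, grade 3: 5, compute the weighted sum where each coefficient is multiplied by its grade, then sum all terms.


Grade-weighted sum = sum of grade_k * coefficient_k
0*(-1) = 0
1*(-6) = -6
3*5 = 15
Total = 0 + (-6) + 15 = 9


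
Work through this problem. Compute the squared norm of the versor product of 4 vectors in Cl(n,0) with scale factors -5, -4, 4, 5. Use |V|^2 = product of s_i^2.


Each vector v_i has |v_i|^2 = s_i^2
Squared scales: (-5)^2 = 25, (-4)^2 = 16, 4^2 = 16, 5^2 = 25
|V|^2 = 25 * 16 * 16 * 25
= 160000


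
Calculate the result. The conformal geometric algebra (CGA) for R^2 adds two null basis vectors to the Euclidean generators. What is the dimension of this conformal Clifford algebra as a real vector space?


The conformal model of R^2 uses Cl(3,1): the 2 Euclidean generators plus two extra orthogonal generators e+ (e+^2 = +1) and e- (e-^2 = -1), from which the null vectors e0, einf are built.
Number of generators m = 2 + 2 = 4.
dim Cl(p,q) = 2^m = 2^4 = 16


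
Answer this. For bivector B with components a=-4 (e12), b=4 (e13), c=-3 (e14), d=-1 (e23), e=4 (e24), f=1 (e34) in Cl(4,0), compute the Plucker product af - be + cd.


Plucker relation: af - be + cd
a*f = (-4)*1 = -4
b*e = 4*4 = 16
c*d = (-3)*(-1) = 3
af - be + cd = -4 - 16 + 3
= -17


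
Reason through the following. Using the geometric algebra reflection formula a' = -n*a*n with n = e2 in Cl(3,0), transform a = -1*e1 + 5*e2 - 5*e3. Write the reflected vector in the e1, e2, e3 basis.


Reflection formula: a' = -n*a*n, with n = e2 (unit vector, n^2 = 1).
For reflection through hyperplane perp to e2:
The component along e2 flips sign, others stay.
a = (-1, 5, -5)
a' = (-1, -5, -5)
a' = -1*e1 - 5*e2 - 5*e3


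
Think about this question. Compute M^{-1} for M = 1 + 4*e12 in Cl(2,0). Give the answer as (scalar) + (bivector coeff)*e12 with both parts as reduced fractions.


M = 1 + 4*e12, where e12^2 = -1.
Since M commutes with its reverse ~M = a - b*e12, M * ~M = a^2 - b^2*e12^2 = a^2 + b^2.
So M^{-1} = ~M / (a^2 + b^2) = (a - b*e12)/(a^2 + b^2).
a^2 + b^2 = 1 + 16 = 17
Scalar part = 1/17 = 1/17
Bivector coeff = -4/17 = -4/17
M^{-1} = 1/17 - 4/17*e12


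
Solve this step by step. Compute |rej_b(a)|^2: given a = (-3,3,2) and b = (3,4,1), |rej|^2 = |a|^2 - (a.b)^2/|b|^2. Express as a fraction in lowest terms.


|a|^2 = (-3)^2 + 3^2 + 2^2 = 22
|b|^2 = 3^2 + 4^2 + 1^2 = 26
a . b = (-3)*3 + 3*4 + 2*1 = 5
(a.b)^2 = 5^2 = 25
|rej|^2 = 22 - 25/26
= (572 - 25)/26
= 547/26
In lowest terms: 547/26


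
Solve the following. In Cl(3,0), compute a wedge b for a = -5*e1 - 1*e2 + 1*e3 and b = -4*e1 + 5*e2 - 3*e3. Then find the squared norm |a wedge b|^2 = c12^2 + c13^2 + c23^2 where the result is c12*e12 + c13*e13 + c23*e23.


a wedge b = (a1*b2 - a2*b1)*e12 + (a1*b3 - a3*b1)*e13 + (a2*b3 - a3*b2)*e23
e12 coeff: (-5)*5 - (-1)*(-4) = -25 - 4 = -29
e13 coeff: (-5)*(-3) - 1*(-4) = 15 - (-4) = 19
e23 coeff: (-1)*(-3) - 1*5 = 3 - 5 = -2
|a wedge b|^2 = (-29)^2 + 19^2 + (-2)^2
= 841 + 361 + 4
= 1206


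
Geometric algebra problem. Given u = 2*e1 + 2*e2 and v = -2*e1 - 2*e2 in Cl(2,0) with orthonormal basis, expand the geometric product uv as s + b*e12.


Expand: (2*e1 + 2*e2)(-2*e1 - 2*e2)
= 2*(-2)*e1e1 + 2*(-2)*e1e2 + 2*(-2)*e2e1 + 2*(-2)*e2e2
Using e1^2 = e2^2 = 1, e2e1 = -e1e2:
Scalar part s = 2*(-2) + 2*(-2) = -4 + (-4) = -8
Bivector part b = 2*(-2) - 2*(-2) = -4 - (-4) = 0
uv = -8 + 0*e12


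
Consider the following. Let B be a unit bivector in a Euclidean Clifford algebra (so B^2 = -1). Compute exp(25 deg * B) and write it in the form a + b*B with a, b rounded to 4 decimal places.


For a unit bivector B with B^2 = -1, the exponential series gives
e^(theta*B) = cos(theta) + sin(theta)*B (the GA analogue of Euler's formula).
theta = 25 degrees = 0.436332 rad
cos(25 deg) = 0.9063
sin(25 deg) = 0.4226
exp(theta*B) = 0.9063 + 0.4226*B


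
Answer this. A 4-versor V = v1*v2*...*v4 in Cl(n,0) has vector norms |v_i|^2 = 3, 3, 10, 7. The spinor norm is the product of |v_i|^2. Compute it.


Spinor norm N(V) = |v1|^2 * |v2|^2 * ... * |v4|^2
= 3 * 3 * 10 * 7
Running product: 3, 9, 90, 630
N(V) = 630


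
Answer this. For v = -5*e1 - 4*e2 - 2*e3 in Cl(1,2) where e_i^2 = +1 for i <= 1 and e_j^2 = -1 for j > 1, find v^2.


v^2 = sum of c_i^2 * e_i^2
Positive signature terms (e_i^2 = +1): (-5)^2 = 25
Negative signature terms (e_j^2 = -1): (-4)^2 + (-2)^2 = 20
v^2 = 25 - 20 = 5


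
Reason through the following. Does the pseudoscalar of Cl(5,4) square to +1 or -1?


The pseudoscalar I = e1...e_n (product of all n generators) of Cl(p,q) satisfies I^2 = (-1)^(q + n(n-1)/2).
p = 5, q = 4, n = p + q = 9
n(n-1)/2 = 9 * 8 / 2 = 36
Exponent = q + n(n-1)/2 = 4 + 36 = 40
I^2 = (-1)^40 = +1


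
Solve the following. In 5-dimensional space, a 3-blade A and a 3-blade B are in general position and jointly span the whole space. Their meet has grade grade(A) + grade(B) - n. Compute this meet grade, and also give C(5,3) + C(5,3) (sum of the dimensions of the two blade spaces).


Meet grade = grade(A) + grade(B) - n
= 3 + 3 - 5 = 1
C(5,3) = 10
C(5,3) = 10
dim_A + dim_B = 10 + 10 = 20


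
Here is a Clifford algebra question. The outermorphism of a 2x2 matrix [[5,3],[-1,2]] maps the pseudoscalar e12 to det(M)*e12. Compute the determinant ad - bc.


The outermorphism of a linear map f sends e1^e2 to f(e1)^f(e2).
f(e1) = 5*e1 - 1*e2
f(e2) = 3*e1 + 2*e2
f(e1) ^ f(e2) = (5*e1 - 1*e2) ^ (3*e1 + 2*e2)
= 5*2*e12 + (-1)*3*e21
= (10 - (-3))*e12
= 13*e12
Coefficient = 13


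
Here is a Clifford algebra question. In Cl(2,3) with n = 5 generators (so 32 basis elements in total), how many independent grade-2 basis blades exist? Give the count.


Number of grade-k basis blades in Cl(p,q) with n = p + q is C(n, k).
n = 2 + 3 = 5
C(5, 2) = 5! / (2! * 3!)
= 120 / (2 * 6)
= 10


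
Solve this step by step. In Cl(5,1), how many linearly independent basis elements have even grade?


Even subalgebra dimension = 2^(n-1)
n = 5 + 1 = 6
2^(6 - 1) = 2^5 = 32
Verification: sum of C(6,k) for even k = 1 + 15 + 15 + 1 = 32
Result = 32


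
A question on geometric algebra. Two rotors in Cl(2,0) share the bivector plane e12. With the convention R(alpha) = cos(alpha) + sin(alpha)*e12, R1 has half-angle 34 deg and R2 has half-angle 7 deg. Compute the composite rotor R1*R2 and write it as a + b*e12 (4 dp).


Same-plane rotors commute and their half-angles add:
R1*R2 = cos(a1 + a2) + sin(a1 + a2)*e12.
a1 + a2 = 34 + 7 = 41 deg
cos(41 deg) = 0.7547
sin(41 deg) = 0.6561
R1*R2 = 0.7547 + 0.6561*e12


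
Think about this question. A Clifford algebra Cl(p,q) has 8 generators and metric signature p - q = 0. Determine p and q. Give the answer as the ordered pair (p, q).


We need p + q = 8 and p - q = 0.
Adding: 2p = 8 + 0 = 8, so p = 4.
Then q = 8 - 4 = 4.
(p, q) = (4, 4)


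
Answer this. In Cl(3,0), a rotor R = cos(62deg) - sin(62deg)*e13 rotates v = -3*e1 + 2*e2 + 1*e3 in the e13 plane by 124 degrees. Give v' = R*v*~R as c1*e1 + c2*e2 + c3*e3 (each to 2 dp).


Rotor R = cos(62deg) - sin(62deg)*e13
Rotation angle theta = 2 * 62 = 124 degrees in the e13 plane (e1 -> e3).
The component perpendicular to the plane (e2) is invariant: v'_2 = v2 = 2.00
cos(124deg) = -0.5592, sin(124deg) = 0.8290
v'_1 = v1*cos(theta) - v3*sin(theta) = -3*(-0.5592) - 1*0.8290 = 0.85
v'_3 = v1*sin(theta) + v3*cos(theta) = -3*0.8290 + 1*(-0.5592) = -3.05
v' = 0.85*e1 + 2.00*e2 - 3.05*e3


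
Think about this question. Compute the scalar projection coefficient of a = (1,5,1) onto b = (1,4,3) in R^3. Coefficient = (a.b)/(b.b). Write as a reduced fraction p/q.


Projection coefficient = (a . b) / (b . b)
a . b = 1*1 + 5*4 + 1*3
= 1 + 20 + 3 = 24
b . b = 1^2 + 4^2 + 3^2
= 1 + 16 + 9 = 26
Coefficient = 24/26
In lowest terms: 12/13


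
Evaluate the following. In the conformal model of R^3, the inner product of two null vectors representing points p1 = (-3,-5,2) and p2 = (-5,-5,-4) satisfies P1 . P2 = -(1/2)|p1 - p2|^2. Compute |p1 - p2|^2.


p1 - p2 = (2, 0, 6)
|p1 - p2|^2 = 2^2 + 0^2 + 6^2
= 4 + 0 + 36
= 40


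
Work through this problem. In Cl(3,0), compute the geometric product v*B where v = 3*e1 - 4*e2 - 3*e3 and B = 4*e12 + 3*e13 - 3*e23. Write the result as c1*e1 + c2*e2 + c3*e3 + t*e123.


vB has grade-1 (vector) and grade-3 (trivector) parts: vB = (v _| B) + (v ^ B).
Vector part <vB>_1:
  e1: -v2*b12 - v3*b13 = -(-4)*(4) - (-3)*(3) = 25
  e2: v1*b12 - v3*b23 = (3)*(4) - (-3)*(-3) = 3
  e3: v1*b13 + v2*b23 = (3)*(3) + (-4)*(-3) = 21
Trivector part <vB>_3:
  e123: v1*b23 - v2*b13 + v3*b12 = (3)*(-3) - (-4)*(3) + (-3)*(4) = -9
vB = 25*e1 + 3*e2 + 21*e3 - 9*e123


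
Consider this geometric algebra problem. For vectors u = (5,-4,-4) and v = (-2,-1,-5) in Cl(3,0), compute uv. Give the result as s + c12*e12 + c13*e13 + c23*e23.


In Cl(3,0): e_i^2 = 1, e_ie_j = -e_je_i for i != j.
Scalar part = u . v = 5*(-2) + (-4)*(-1) + (-4)*(-5)
= -10 + 4 + 20 = 14
e12 coeff = 5*(-1) - (-4)*(-2) = -5 - 8 = -13
e13 coeff = 5*(-5) - (-4)*(-2) = -25 - 8 = -33
e23 coeff = (-4)*(-5) - (-4)*(-1) = 20 - 4 = 16
uv = 14 - 13*e12 - 33*e13 + 16*e23


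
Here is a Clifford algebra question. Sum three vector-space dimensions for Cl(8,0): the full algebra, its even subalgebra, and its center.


n = 8 + 0 = 8
Total dim = 2^8 = 256
Even subalgebra dim = 2^7 = 128
n is even, so center dim = 1
Sum = 256 + 128 + 1 = 385


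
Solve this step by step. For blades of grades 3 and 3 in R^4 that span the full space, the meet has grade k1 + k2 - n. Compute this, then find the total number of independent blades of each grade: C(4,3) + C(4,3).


Meet grade = grade(A) + grade(B) - n
= 3 + 3 - 4 = 2
C(4,3) = 4
C(4,3) = 4
dim_A + dim_B = 4 + 4 = 8


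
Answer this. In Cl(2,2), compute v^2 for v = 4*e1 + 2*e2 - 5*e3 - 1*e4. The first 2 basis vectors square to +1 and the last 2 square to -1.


v^2 = sum of c_i^2 * e_i^2
Positive signature terms (e_i^2 = +1): 4^2 + 2^2 = 20
Negative signature terms (e_j^2 = -1): (-5)^2 + (-1)^2 = 26
v^2 = 20 - 26 = -6


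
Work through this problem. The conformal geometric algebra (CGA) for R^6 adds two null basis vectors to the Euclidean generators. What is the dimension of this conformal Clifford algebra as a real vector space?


The conformal model of R^6 uses Cl(7,1): the 6 Euclidean generators plus two extra orthogonal generators e+ (e+^2 = +1) and e- (e-^2 = -1), from which the null vectors e0, einf are built.
Number of generators m = 6 + 2 = 8.
dim Cl(p,q) = 2^m = 2^8 = 256


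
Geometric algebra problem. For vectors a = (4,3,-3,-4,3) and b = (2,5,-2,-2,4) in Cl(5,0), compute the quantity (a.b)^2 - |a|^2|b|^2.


a . b = 4*2 + 3*5 + (-3)*(-2) + (-4)*(-2) + 3*4
= 8 + 15 + 6 + 8 + 12 = 49
|a|^2 = 4^2 + 3^2 + (-3)^2 + (-4)^2 + 3^2 = 59
|b|^2 = 2^2 + 5^2 + (-2)^2 + (-2)^2 + 4^2 = 53
(a.b)^2 = 49^2 = 2401
|a|^2 * |b|^2 = 59 * 53 = 3127
Result = 2401 - 3127 = -726


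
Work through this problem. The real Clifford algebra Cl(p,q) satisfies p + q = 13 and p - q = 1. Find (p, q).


We need p + q = 13 and p - q = 1.
Adding: 2p = 13 + 1 = 14, so p = 7.
Then q = 13 - 7 = 6.
(p, q) = (7, 6)


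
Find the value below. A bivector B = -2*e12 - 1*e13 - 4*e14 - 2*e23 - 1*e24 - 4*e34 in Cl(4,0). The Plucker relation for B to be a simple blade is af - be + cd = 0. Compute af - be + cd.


Plucker relation: af - be + cd
a*f = (-2)*(-4) = 8
b*e = (-1)*(-1) = 1
c*d = (-4)*(-2) = 8
af - be + cd = 8 - 1 + 8
= 15


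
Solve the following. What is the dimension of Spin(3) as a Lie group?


Spin(n) double-covers SO(n); both have Lie algebra so(n) of dimension n(n-1)/2.
n = 3
n(n-1) = 3 * 2 = 6
dim Spin(3) = 6/2 = 3


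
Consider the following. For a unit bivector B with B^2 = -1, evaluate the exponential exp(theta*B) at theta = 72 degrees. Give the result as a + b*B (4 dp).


For a unit bivector B with B^2 = -1, the exponential series gives
e^(theta*B) = cos(theta) + sin(theta)*B (the GA analogue of Euler's formula).
theta = 72 degrees = 1.256637 rad
cos(72 deg) = 0.3090
sin(72 deg) = 0.9511
exp(theta*B) = 0.3090 + 0.9511*B


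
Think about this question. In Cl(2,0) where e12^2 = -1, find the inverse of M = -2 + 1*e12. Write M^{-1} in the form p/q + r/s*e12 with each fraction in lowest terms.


M = -2 + 1*e12, where e12^2 = -1.
Since M commutes with its reverse ~M = a - b*e12, M * ~M = a^2 - b^2*e12^2 = a^2 + b^2.
So M^{-1} = ~M / (a^2 + b^2) = (a - b*e12)/(a^2 + b^2).
a^2 + b^2 = 4 + 1 = 5
Scalar part = -2/5 = -2/5
Bivector coeff = -1/5 = -1/5
M^{-1} = -2/5 - 1/5*e12


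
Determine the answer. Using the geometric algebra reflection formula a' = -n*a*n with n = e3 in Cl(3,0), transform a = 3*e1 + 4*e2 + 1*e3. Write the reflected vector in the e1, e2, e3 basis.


Reflection formula: a' = -n*a*n, with n = e3 (unit vector, n^2 = 1).
For reflection through hyperplane perp to e3:
The component along e3 flips sign, others stay.
a = (3, 4, 1)
a' = (3, 4, -1)
a' = 3*e1 + 4*e2 - 1*e3


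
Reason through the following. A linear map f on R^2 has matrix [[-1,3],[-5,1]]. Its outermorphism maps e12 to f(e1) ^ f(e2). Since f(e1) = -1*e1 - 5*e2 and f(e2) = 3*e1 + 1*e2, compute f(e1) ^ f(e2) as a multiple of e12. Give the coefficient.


The outermorphism of a linear map f sends e1^e2 to f(e1)^f(e2).
f(e1) = -1*e1 - 5*e2
f(e2) = 3*e1 + 1*e2
f(e1) ^ f(e2) = (-1*e1 - 5*e2) ^ (3*e1 + 1*e2)
= (-1)*1*e12 + (-5)*3*e21
= (-1 - (-15))*e12
= 14*e12
Coefficient = 14


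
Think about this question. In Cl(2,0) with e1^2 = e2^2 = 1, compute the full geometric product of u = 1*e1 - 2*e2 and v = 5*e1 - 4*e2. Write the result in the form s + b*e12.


Expand: (1*e1 - 2*e2)(5*e1 - 4*e2)
= 1*5*e1e1 + 1*(-4)*e1e2 + (-2)*5*e2e1 + (-2)*(-4)*e2e2
Using e1^2 = e2^2 = 1, e2e1 = -e1e2:
Scalar part s = 1*5 + (-2)*(-4) = 5 + 8 = 13
Bivector part b = 1*(-4) - (-2)*5 = -4 - (-10) = 6
uv = 13 + 6*e12


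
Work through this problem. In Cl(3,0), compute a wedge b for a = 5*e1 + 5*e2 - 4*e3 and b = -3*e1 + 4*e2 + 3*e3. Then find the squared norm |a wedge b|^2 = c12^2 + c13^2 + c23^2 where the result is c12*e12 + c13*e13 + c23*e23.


a wedge b = (a1*b2 - a2*b1)*e12 + (a1*b3 - a3*b1)*e13 + (a2*b3 - a3*b2)*e23
e12 coeff: 5*4 - 5*(-3) = 20 - (-15) = 35
e13 coeff: 5*3 - (-4)*(-3) = 15 - 12 = 3
e23 coeff: 5*3 - (-4)*4 = 15 - (-16) = 31
|a wedge b|^2 = 35^2 + 3^2 + 31^2
= 1225 + 9 + 961
= 2195


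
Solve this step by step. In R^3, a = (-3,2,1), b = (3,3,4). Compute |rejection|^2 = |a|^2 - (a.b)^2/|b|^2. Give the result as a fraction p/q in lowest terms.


|a|^2 = (-3)^2 + 2^2 + 1^2 = 14
|b|^2 = 3^2 + 3^2 + 4^2 = 34
a . b = (-3)*3 + 2*3 + 1*4 = 1
(a.b)^2 = 1^2 = 1
|rej|^2 = 14 - 1/34
= (476 - 1)/34
= 475/34
In lowest terms: 475/34


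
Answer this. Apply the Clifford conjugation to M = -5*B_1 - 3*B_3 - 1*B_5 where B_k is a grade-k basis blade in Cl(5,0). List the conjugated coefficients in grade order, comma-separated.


Clifford conjugate sign for grade k: (-1)^(k(k+1)/2)
Grade 1: (-1)^(1*2/2) = (-1)^1 = -1, coeff -5 -> 5
Grade 3: (-1)^(3*4/2) = (-1)^6 = 1, coeff -3 -> -3
Grade 5: (-1)^(5*6/2) = (-1)^15 = -1, coeff -1 -> 1
Conjugated coefficients: 5, -3, 1


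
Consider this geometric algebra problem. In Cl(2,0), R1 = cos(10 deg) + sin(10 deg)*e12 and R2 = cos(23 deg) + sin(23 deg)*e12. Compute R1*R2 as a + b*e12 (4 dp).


Same-plane rotors commute and their half-angles add:
R1*R2 = cos(a1 + a2) + sin(a1 + a2)*e12.
a1 + a2 = 10 + 23 = 33 deg
cos(33 deg) = 0.8387
sin(33 deg) = 0.5446
R1*R2 = 0.8387 + 0.5446*e12


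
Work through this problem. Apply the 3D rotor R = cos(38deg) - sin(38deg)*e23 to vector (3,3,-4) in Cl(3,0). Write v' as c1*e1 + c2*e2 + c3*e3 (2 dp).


Rotor R = cos(38deg) - sin(38deg)*e23
Rotation angle theta = 2 * 38 = 76 degrees in the e23 plane (e2 -> e3).
The component perpendicular to the plane (e1) is invariant: v'_1 = v1 = 3.00
cos(76deg) = 0.2419, sin(76deg) = 0.9703
v'_2 = v2*cos(theta) - v3*sin(theta) = 3*0.2419 - (-4)*0.9703 = 4.61
v'_3 = v2*sin(theta) + v3*cos(theta) = 3*0.9703 + (-4)*0.2419 = 1.94
v' = 3.00*e1 + 4.61*e2 + 1.94*e3


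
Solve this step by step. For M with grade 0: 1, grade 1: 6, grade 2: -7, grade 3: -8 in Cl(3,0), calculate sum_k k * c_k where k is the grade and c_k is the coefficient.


Grade-weighted sum = sum of grade_k * coefficient_k
0*1 = 0
1*6 = 6
2*(-7) = -14
3*(-8) = -24
Total = 0 + 6 + (-14) + (-24) = -32


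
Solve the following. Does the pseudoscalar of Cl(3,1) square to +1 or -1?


The pseudoscalar I = e1...e_n (product of all n generators) of Cl(p,q) satisfies I^2 = (-1)^(q + n(n-1)/2).
p = 3, q = 1, n = p + q = 4
n(n-1)/2 = 4 * 3 / 2 = 6
Exponent = q + n(n-1)/2 = 1 + 6 = 7
I^2 = (-1)^7 = -1


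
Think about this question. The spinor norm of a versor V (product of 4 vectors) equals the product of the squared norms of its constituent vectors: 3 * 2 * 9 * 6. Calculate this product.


Spinor norm N(V) = |v1|^2 * |v2|^2 * ... * |v4|^2
= 3 * 2 * 9 * 6
Running product: 3, 6, 54, 324
N(V) = 324


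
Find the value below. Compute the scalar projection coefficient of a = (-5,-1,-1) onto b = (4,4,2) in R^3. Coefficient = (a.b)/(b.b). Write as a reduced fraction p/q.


Projection coefficient = (a . b) / (b . b)
a . b = (-5)*4 + (-1)*4 + (-1)*2
= -20 + (-4) + (-2) = -26
b . b = 4^2 + 4^2 + 2^2
= 16 + 16 + 4 = 36
Coefficient = -26/36
In lowest terms: -13/18


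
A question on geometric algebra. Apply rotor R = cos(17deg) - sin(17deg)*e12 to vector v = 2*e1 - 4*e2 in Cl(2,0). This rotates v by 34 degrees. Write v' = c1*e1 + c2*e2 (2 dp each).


Rotor R = cos(17deg) - sin(17deg)*e12
Rotation angle theta = 2 * 17 = 34 degrees
v' = R*v*~R rotates v by theta.
cos(34deg) = 0.8290, sin(34deg) = 0.5592
v'_1 = 2*cos(34deg) - (-4)*sin(34deg)
= 2*0.8290 - (-4)*0.5592
= 3.89
v'_2 = 2*sin(34deg) + (-4)*cos(34deg)
= 2*0.5592 + (-4)*0.8290
= -2.20
v' = 3.89*e1 - 2.20*e2


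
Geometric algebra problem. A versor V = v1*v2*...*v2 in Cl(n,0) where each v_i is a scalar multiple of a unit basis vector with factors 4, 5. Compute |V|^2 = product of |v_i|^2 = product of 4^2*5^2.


Each vector v_i has |v_i|^2 = s_i^2
Squared scales: 4^2 = 16, 5^2 = 25
|V|^2 = 16 * 25
= 400


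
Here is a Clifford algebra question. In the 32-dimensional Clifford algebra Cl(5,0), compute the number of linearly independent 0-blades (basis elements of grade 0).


Number of grade-k basis blades in Cl(p,q) with n = p + q is C(n, k).
n = 5 + 0 = 5
C(5, 0) = 5! / (0! * 5!)
= 120 / (1 * 120)
= 1


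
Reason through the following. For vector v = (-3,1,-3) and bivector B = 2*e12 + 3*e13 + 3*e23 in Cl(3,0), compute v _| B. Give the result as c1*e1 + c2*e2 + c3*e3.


Left contraction v _| B = <vB>_1 (grade-1 part of the geometric product vB).
Using e1_|e12 = e2, e2_|e12 = -e1, e1_|e13 = e3, e3_|e13 = -e1, e2_|e23 = e3, e3_|e23 = -e2:
e1 coeff: -v2*b12 - v3*b13 = -(1)*(2) - (-3)*(3) = 7
e2 coeff: v1*b12 - v3*b23 = (-3)*(2) - (-3)*(3) = 3
e3 coeff: v1*b13 + v2*b23 = (-3)*(3) + (1)*(3) = -6
v _| B = 7*e1 + 3*e2 - 6*e3


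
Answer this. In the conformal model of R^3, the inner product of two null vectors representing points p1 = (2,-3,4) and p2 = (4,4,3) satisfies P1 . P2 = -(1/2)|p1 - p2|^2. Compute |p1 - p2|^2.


p1 - p2 = (-2, -7, 1)
|p1 - p2|^2 = (-2)^2 + (-7)^2 + 1^2
= 4 + 49 + 1
= 54


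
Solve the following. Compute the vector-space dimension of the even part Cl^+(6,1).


Even subalgebra dimension = 2^(n-1)
n = 6 + 1 = 7
2^(7 - 1) = 2^6 = 64
Verification: sum of C(7,k) for even k = 1 + 21 + 35 + 7 = 64
Result = 64


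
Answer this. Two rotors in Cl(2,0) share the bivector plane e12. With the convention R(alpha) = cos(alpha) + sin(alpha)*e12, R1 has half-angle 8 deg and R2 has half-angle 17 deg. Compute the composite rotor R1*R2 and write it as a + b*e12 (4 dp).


Same-plane rotors commute and their half-angles add:
R1*R2 = cos(a1 + a2) + sin(a1 + a2)*e12.
a1 + a2 = 8 + 17 = 25 deg
cos(25 deg) = 0.9063
sin(25 deg) = 0.4226
R1*R2 = 0.9063 + 0.4226*e12


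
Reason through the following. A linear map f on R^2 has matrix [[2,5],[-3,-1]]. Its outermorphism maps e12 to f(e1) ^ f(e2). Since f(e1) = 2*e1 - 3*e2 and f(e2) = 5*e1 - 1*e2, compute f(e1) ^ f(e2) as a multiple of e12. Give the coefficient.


The outermorphism of a linear map f sends e1^e2 to f(e1)^f(e2).
f(e1) = 2*e1 - 3*e2
f(e2) = 5*e1 - 1*e2
f(e1) ^ f(e2) = (2*e1 - 3*e2) ^ (5*e1 - 1*e2)
= 2*(-1)*e12 + (-3)*5*e21
= (-2 - (-15))*e12
= 13*e12
Coefficient = 13


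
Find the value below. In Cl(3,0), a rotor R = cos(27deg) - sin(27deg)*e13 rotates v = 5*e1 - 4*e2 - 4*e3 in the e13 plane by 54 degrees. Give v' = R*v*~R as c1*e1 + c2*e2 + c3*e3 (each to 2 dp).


Rotor R = cos(27deg) - sin(27deg)*e13
Rotation angle theta = 2 * 27 = 54 degrees in the e13 plane (e1 -> e3).
The component perpendicular to the plane (e2) is invariant: v'_2 = v2 = -4.00
cos(54deg) = 0.5878, sin(54deg) = 0.8090
v'_1 = v1*cos(theta) - v3*sin(theta) = 5*0.5878 - (-4)*0.8090 = 6.17
v'_3 = v1*sin(theta) + v3*cos(theta) = 5*0.8090 + (-4)*0.5878 = 1.69
v' = 6.17*e1 - 4.00*e2 + 1.69*e3


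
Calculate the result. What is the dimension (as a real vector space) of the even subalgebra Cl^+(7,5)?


Even subalgebra dimension = 2^(n-1)
n = 7 + 5 = 12
2^(12 - 1) = 2^11 = 2048
Verification: sum of C(12,k) for even k = 1 + 66 + 495 + 924 + 495 + 66 + 1 = 2048
Result = 2048


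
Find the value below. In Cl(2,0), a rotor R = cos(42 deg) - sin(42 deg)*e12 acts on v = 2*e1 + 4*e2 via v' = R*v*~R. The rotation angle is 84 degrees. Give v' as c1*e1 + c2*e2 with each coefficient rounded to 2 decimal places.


Rotor R = cos(42deg) - sin(42deg)*e12
Rotation angle theta = 2 * 42 = 84 degrees
v' = R*v*~R rotates v by theta.
cos(84deg) = 0.1045, sin(84deg) = 0.9945
v'_1 = 2*cos(84deg) - 4*sin(84deg)
= 2*0.1045 - 4*0.9945
= -3.77
v'_2 = 2*sin(84deg) + 4*cos(84deg)
= 2*0.9945 + 4*0.1045
= 2.41
v' = -3.77*e1 + 2.41*e2


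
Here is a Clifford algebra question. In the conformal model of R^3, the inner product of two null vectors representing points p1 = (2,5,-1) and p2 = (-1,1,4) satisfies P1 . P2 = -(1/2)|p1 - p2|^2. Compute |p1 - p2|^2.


p1 - p2 = (3, 4, -5)
|p1 - p2|^2 = 3^2 + 4^2 + (-5)^2
= 9 + 16 + 25
= 50


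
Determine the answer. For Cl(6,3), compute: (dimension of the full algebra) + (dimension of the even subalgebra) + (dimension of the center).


n = 6 + 3 = 9
Total dim = 2^9 = 512
Even subalgebra dim = 2^8 = 256
n is odd, so center dim = 2
Sum = 512 + 256 + 2 = 770


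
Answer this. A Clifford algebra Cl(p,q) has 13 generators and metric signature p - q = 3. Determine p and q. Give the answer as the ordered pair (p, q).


We need p + q = 13 and p - q = 3.
Adding: 2p = 13 + 3 = 16, so p = 8.
Then q = 13 - 8 = 5.
(p, q) = (8, 5)


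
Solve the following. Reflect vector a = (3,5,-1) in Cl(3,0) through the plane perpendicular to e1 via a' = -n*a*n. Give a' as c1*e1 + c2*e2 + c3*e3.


Reflection formula: a' = -n*a*n, with n = e1 (unit vector, n^2 = 1).
For reflection through hyperplane perp to e1:
The component along e1 flips sign, others stay.
a = (3, 5, -1)
a' = (-3, 5, -1)
a' = -3*e1 + 5*e2 - 1*e3


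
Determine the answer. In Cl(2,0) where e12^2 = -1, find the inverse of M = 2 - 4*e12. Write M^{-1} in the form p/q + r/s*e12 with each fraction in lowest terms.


M = 2 - 4*e12, where e12^2 = -1.
Since M commutes with its reverse ~M = a - b*e12, M * ~M = a^2 - b^2*e12^2 = a^2 + b^2.
So M^{-1} = ~M / (a^2 + b^2) = (a - b*e12)/(a^2 + b^2).
a^2 + b^2 = 4 + 16 = 20
Scalar part = 2/20 = 1/10
Bivector coeff = 4/20 = 1/5
M^{-1} = 1/10 + 1/5*e12


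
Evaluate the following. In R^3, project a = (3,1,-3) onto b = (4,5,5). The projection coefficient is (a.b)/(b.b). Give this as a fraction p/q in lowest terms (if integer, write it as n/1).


Projection coefficient = (a . b) / (b . b)
a . b = 3*4 + 1*5 + (-3)*5
= 12 + 5 + (-15) = 2
b . b = 4^2 + 5^2 + 5^2
= 16 + 25 + 25 = 66
Coefficient = 2/66
In lowest terms: 1/33


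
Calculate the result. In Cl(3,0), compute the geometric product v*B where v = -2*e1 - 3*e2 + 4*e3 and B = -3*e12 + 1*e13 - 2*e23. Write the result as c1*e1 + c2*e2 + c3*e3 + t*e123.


vB has grade-1 (vector) and grade-3 (trivector) parts: vB = (v _| B) + (v ^ B).
Vector part <vB>_1:
  e1: -v2*b12 - v3*b13 = -(-3)*(-3) - (4)*(1) = -13
  e2: v1*b12 - v3*b23 = (-2)*(-3) - (4)*(-2) = 14
  e3: v1*b13 + v2*b23 = (-2)*(1) + (-3)*(-2) = 4
Trivector part <vB>_3:
  e123: v1*b23 - v2*b13 + v3*b12 = (-2)*(-2) - (-3)*(1) + (4)*(-3) = -5
vB = -13*e1 + 14*e2 + 4*e3 - 5*e123


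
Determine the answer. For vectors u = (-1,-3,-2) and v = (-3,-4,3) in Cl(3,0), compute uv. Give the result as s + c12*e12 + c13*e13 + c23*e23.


In Cl(3,0): e_i^2 = 1, e_ie_j = -e_je_i for i != j.
Scalar part = u . v = (-1)*(-3) + (-3)*(-4) + (-2)*3
= 3 + 12 + (-6) = 9
e12 coeff = (-1)*(-4) - (-3)*(-3) = 4 - 9 = -5
e13 coeff = (-1)*3 - (-2)*(-3) = -3 - 6 = -9
e23 coeff = (-3)*3 - (-2)*(-4) = -9 - 8 = -17
uv = 9 - 5*e12 - 9*e13 - 17*e23


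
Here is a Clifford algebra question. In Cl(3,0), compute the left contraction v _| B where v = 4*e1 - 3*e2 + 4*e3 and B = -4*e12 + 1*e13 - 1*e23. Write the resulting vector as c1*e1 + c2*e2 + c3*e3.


Left contraction v _| B = <vB>_1 (grade-1 part of the geometric product vB).
Using e1_|e12 = e2, e2_|e12 = -e1, e1_|e13 = e3, e3_|e13 = -e1, e2_|e23 = e3, e3_|e23 = -e2:
e1 coeff: -v2*b12 - v3*b13 = -(-3)*(-4) - (4)*(1) = -16
e2 coeff: v1*b12 - v3*b23 = (4)*(-4) - (4)*(-1) = -12
e3 coeff: v1*b13 + v2*b23 = (4)*(1) + (-3)*(-1) = 7
v _| B = -16*e1 - 12*e2 + 7*e3


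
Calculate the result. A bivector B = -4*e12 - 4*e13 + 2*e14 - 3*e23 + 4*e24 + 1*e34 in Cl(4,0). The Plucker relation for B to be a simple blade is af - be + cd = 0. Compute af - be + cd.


Plucker relation: af - be + cd
a*f = (-4)*1 = -4
b*e = (-4)*4 = -16
c*d = 2*(-3) = -6
af - be + cd = -4 - (-16) + (-6)
= 6


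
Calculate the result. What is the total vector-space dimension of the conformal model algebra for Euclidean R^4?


The conformal model of R^4 uses Cl(5,1): the 4 Euclidean generators plus two extra orthogonal generators e+ (e+^2 = +1) and e- (e-^2 = -1), from which the null vectors e0, einf are built.
Number of generators m = 4 + 2 = 6.
dim Cl(p,q) = 2^m = 2^6 = 64


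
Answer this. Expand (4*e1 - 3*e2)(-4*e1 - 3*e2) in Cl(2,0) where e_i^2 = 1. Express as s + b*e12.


Expand: (4*e1 - 3*e2)(-4*e1 - 3*e2)
= 4*(-4)*e1e1 + 4*(-3)*e1e2 + (-3)*(-4)*e2e1 + (-3)*(-3)*e2e2
Using e1^2 = e2^2 = 1, e2e1 = -e1e2:
Scalar part s = 4*(-4) + (-3)*(-3) = -16 + 9 = -7
Bivector part b = 4*(-3) - (-3)*(-4) = -12 - 12 = -24
uv = -7 - 24*e12


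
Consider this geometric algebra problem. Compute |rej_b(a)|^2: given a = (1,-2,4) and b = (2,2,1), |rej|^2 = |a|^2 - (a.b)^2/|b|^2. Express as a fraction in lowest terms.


|a|^2 = 1^2 + (-2)^2 + 4^2 = 21
|b|^2 = 2^2 + 2^2 + 1^2 = 9
a . b = 1*2 + (-2)*2 + 4*1 = 2
(a.b)^2 = 2^2 = 4
|rej|^2 = 21 - 4/9
= (189 - 4)/9
= 185/9
In lowest terms: 185/9


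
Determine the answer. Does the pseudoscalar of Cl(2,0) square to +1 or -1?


The pseudoscalar I = e1...e_n (product of all n generators) of Cl(p,q) satisfies I^2 = (-1)^(q + n(n-1)/2).
p = 2, q = 0, n = p + q = 2
n(n-1)/2 = 2 * 1 / 2 = 1
Exponent = q + n(n-1)/2 = 0 + 1 = 1
I^2 = (-1)^1 = -1


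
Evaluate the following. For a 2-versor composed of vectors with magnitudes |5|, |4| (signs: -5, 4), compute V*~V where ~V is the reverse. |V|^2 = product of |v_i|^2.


Each vector v_i has |v_i|^2 = s_i^2
Squared scales: (-5)^2 = 25, 4^2 = 16
|V|^2 = 25 * 16
= 400


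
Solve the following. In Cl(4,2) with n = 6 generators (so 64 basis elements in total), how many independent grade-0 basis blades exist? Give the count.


Number of grade-k basis blades in Cl(p,q) with n = p + q is C(n, k).
n = 4 + 2 = 6
C(6, 0) = 6! / (0! * 6!)
= 720 / (1 * 720)
= 1


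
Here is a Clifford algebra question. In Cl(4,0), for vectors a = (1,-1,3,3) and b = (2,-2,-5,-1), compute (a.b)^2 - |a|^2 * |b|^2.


a . b = 1*2 + (-1)*(-2) + 3*(-5) + 3*(-1)
= 2 + 2 + (-15) + (-3) = -14
|a|^2 = 1^2 + (-1)^2 + 3^2 + 3^2 = 20
|b|^2 = 2^2 + (-2)^2 + (-5)^2 + (-1)^2 = 34
(a.b)^2 = (-14)^2 = 196
|a|^2 * |b|^2 = 20 * 34 = 680
Result = 196 - 680 = -484


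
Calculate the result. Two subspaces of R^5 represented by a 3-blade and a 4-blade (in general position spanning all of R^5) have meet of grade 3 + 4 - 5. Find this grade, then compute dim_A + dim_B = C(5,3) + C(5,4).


Meet grade = grade(A) + grade(B) - n
= 3 + 4 - 5 = 2
C(5,3) = 10
C(5,4) = 5
dim_A + dim_B = 10 + 5 = 15


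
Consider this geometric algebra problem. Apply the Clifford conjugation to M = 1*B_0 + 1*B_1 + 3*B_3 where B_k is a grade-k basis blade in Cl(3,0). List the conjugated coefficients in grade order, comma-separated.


Clifford conjugate sign for grade k: (-1)^(k(k+1)/2)
Grade 0: (-1)^(0*1/2) = (-1)^0 = 1, coeff 1 -> 1
Grade 1: (-1)^(1*2/2) = (-1)^1 = -1, coeff 1 -> -1
Grade 3: (-1)^(3*4/2) = (-1)^6 = 1, coeff 3 -> 3
Conjugated coefficients: 1, -1, 3


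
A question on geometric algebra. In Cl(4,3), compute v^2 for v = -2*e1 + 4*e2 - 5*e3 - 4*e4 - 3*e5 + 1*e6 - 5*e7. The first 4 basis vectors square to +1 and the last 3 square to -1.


v^2 = sum of c_i^2 * e_i^2
Positive signature terms (e_i^2 = +1): (-2)^2 + 4^2 + (-5)^2 + (-4)^2 = 61
Negative signature terms (e_j^2 = -1): (-3)^2 + 1^2 + (-5)^2 = 35
v^2 = 61 - 35 = 26


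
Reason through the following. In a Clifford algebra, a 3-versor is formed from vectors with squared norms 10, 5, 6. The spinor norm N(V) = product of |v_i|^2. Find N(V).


Spinor norm N(V) = |v1|^2 * |v2|^2 * ... * |v3|^2
= 10 * 5 * 6
Running product: 10, 50, 300
N(V) = 300


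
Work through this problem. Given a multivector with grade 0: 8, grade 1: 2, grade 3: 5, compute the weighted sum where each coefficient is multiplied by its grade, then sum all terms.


Grade-weighted sum = sum of grade_k * coefficient_k
0*8 = 0
1*2 = 2
3*5 = 15
Total = 0 + 2 + 15 = 17


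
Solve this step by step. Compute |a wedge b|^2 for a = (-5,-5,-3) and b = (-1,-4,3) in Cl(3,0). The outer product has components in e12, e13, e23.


a wedge b = (a1*b2 - a2*b1)*e12 + (a1*b3 - a3*b1)*e13 + (a2*b3 - a3*b2)*e23
e12 coeff: (-5)*(-4) - (-5)*(-1) = 20 - 5 = 15
e13 coeff: (-5)*3 - (-3)*(-1) = -15 - 3 = -18
e23 coeff: (-5)*3 - (-3)*(-4) = -15 - 12 = -27
|a wedge b|^2 = 15^2 + (-18)^2 + (-27)^2
= 225 + 324 + 729
= 1278


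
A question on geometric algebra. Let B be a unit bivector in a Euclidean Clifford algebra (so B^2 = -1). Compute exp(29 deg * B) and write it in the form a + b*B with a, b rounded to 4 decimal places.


For a unit bivector B with B^2 = -1, the exponential series gives
e^(theta*B) = cos(theta) + sin(theta)*B (the GA analogue of Euler's formula).
theta = 29 degrees = 0.506145 rad
cos(29 deg) = 0.8746
sin(29 deg) = 0.4848
exp(theta*B) = 0.8746 + 0.4848*B


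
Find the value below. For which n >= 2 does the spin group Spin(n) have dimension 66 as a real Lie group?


dim Spin(n) = dim so(n) = n(n-1)/2.
Solve n(n-1)/2 = 66, i.e. n^2 - n - 132 = 0.
Discriminant = 1 + 8*66 = 529
n = (1 + sqrt(529))/2 = (1 + 23)/2 = 12


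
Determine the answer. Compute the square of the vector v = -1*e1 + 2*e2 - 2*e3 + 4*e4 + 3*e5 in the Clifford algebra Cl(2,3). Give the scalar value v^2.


v^2 = sum of c_i^2 * e_i^2
Positive signature terms (e_i^2 = +1): (-1)^2 + 2^2 = 5
Negative signature terms (e_j^2 = -1): (-2)^2 + 4^2 + 3^2 = 29
v^2 = 5 - 29 = -24


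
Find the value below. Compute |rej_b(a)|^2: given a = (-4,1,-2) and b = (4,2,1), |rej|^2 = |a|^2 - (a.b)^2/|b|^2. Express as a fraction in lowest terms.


|a|^2 = (-4)^2 + 1^2 + (-2)^2 = 21
|b|^2 = 4^2 + 2^2 + 1^2 = 21
a . b = (-4)*4 + 1*2 + (-2)*1 = -16
(a.b)^2 = (-16)^2 = 256
|rej|^2 = 21 - 256/21
= (441 - 256)/21
= 185/21
In lowest terms: 185/21


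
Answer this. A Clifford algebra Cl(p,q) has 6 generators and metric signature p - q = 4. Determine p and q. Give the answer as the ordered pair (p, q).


We need p + q = 6 and p - q = 4.
Adding: 2p = 6 + 4 = 10, so p = 5.
Then q = 6 - 5 = 1.
(p, q) = (5, 1)


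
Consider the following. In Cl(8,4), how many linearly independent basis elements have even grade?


Even subalgebra dimension = 2^(n-1)
n = 8 + 4 = 12
2^(12 - 1) = 2^11 = 2048
Verification: sum of C(12,k) for even k = 1 + 66 + 495 + 924 + 495 + 66 + 1 = 2048
Result = 2048


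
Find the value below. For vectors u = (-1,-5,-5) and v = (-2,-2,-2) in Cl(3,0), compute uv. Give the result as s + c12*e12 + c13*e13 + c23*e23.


In Cl(3,0): e_i^2 = 1, e_ie_j = -e_je_i for i != j.
Scalar part = u . v = (-1)*(-2) + (-5)*(-2) + (-5)*(-2)
= 2 + 10 + 10 = 22
e12 coeff = (-1)*(-2) - (-5)*(-2) = 2 - 10 = -8
e13 coeff = (-1)*(-2) - (-5)*(-2) = 2 - 10 = -8
e23 coeff = (-5)*(-2) - (-5)*(-2) = 10 - 10 = 0
uv = 22 - 8*e12 - 8*e13 + 0*e23


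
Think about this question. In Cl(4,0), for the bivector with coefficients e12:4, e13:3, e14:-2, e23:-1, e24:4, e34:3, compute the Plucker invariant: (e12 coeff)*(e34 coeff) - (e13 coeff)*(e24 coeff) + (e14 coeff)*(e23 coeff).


Plucker relation: af - be + cd
a*f = 4*3 = 12
b*e = 3*4 = 12
c*d = (-2)*(-1) = 2
af - be + cd = 12 - 12 + 2
= 2


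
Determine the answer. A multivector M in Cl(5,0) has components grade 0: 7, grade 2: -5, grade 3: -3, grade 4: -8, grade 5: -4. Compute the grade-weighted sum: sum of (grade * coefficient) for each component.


Grade-weighted sum = sum of grade_k * coefficient_k
0*7 = 0
2*(-5) = -10
3*(-3) = -9
4*(-8) = -32
5*(-4) = -20
Total = 0 + (-10) + (-9) + (-32) + (-20) = -71


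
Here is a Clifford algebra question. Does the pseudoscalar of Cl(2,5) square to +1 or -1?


The pseudoscalar I = e1...e_n (product of all n generators) of Cl(p,q) satisfies I^2 = (-1)^(q + n(n-1)/2).
p = 2, q = 5, n = p + q = 7
n(n-1)/2 = 7 * 6 / 2 = 21
Exponent = q + n(n-1)/2 = 5 + 21 = 26
I^2 = (-1)^26 = +1
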